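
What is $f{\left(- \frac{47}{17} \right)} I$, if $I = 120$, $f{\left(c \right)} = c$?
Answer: $- \frac{5640}{17} \approx -331.76$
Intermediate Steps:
$f{\left(- \frac{47}{17} \right)} I = - \frac{47}{17} \cdot 120 = \left(-47\right) \frac{1}{17} \cdot 120 = \left(- \frac{47}{17}\right) 120 = - \frac{5640}{17}$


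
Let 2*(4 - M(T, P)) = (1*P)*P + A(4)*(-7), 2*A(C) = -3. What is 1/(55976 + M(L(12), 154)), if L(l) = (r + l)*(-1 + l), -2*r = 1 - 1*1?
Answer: 4/176467 ≈ 2.2667e-5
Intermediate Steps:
A(C) = -3/2 (A(C) = (1/2)*(-3) = -3/2)
r = 0 (r = -(1 - 1*1)/2 = -(1 - 1)/2 = -1/2*0 = 0)
L(l) = l*(-1 + l) (L(l) = (0 + l)*(-1 + l) = l*(-1 + l))
M(T, P) = -5/4 - P**2/2 (M(T, P) = 4 - ((1*P)*P - 3/2*(-7))/2 = 4 - (P*P + 21/2)/2 = 4 - (P**2 + 21/2)/2 = 4 - (21/2 + P**2)/2 = 4 + (-21/4 - P**2/2) = -5/4 - P**2/2)
1/(55976 + M(L(12), 154)) = 1/(55976 + (-5/4 - 1/2*154**2)) = 1/(55976 + (-5/4 - 1/2*23716)) = 1/(55976 + (-5/4 - 11858)) = 1/(55976 - 47437/4) = 1/(176467/4) = 4/176467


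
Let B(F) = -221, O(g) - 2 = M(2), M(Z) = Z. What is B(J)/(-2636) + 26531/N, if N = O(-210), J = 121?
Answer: 8742075/1318 ≈ 6632.8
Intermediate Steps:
O(g) = 4 (O(g) = 2 + 2 = 4)
N = 4
B(J)/(-2636) + 26531/N = -221/(-2636) + 26531/4 = -221*(-1/2636) + 26531*(1/4) = 221/2636 + 26531/4 = 8742075/1318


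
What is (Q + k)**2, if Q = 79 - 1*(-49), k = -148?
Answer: 400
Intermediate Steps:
Q = 128 (Q = 79 + 49 = 128)
(Q + k)**2 = (128 - 148)**2 = (-20)**2 = 400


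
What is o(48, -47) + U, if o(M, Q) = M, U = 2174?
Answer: 2222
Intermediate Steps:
o(48, -47) + U = 48 + 2174 = 2222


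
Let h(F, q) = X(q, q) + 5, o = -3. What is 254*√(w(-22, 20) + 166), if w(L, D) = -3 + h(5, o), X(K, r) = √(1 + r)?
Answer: 254*√(168 + I*√2) ≈ 3292.2 + 13.857*I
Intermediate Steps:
h(F, q) = 5 + √(1 + q) (h(F, q) = √(1 + q) + 5 = 5 + √(1 + q))
w(L, D) = 2 + I*√2 (w(L, D) = -3 + (5 + √(1 - 3)) = -3 + (5 + √(-2)) = -3 + (5 + I*√2) = 2 + I*√2)
254*√(w(-22, 20) + 166) = 254*√((2 + I*√2) + 166) = 254*√(168 + I*√2)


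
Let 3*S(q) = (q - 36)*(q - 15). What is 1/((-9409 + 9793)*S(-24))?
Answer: 1/299520 ≈ 3.3387e-6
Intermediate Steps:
S(q) = (-36 + q)*(-15 + q)/3 (S(q) = ((q - 36)*(q - 15))/3 = ((-36 + q)*(-15 + q))/3 = (-36 + q)*(-15 + q)/3)
1/((-9409 + 9793)*S(-24)) = 1/((-9409 + 9793)*(180 - 17*(-24) + (1/3)*(-24)**2)) = 1/(384*(180 + 408 + (1/3)*576)) = 1/(384*(180 + 408 + 192)) = (1/384)/780 = (1/384)*(1/780) = 1/299520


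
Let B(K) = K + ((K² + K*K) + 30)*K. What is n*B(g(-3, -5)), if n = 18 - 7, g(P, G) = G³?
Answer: -43011375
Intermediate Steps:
B(K) = K + K*(30 + 2*K²) (B(K) = K + ((K² + K²) + 30)*K = K + (2*K² + 30)*K = K + (30 + 2*K²)*K = K + K*(30 + 2*K²))
n = 11
n*B(g(-3, -5)) = 11*((-5)³*(31 + 2*((-5)³)²)) = 11*(-125*(31 + 2*(-125)²)) = 11*(-125*(31 + 2*15625)) = 11*(-125*(31 + 31250)) = 11*(-125*31281) = 11*(-3910125) = -43011375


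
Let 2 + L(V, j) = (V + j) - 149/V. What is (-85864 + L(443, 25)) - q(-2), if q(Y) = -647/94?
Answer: -3555870901/41642 ≈ -85392.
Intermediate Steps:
q(Y) = -647/94 (q(Y) = -647*1/94 = -647/94)
L(V, j) = -2 + V + j - 149/V (L(V, j) = -2 + ((V + j) - 149/V) = -2 + (V + j - 149/V) = -2 + V + j - 149/V)
(-85864 + L(443, 25)) - q(-2) = (-85864 + (-2 + 443 + 25 - 149/443)) - 1*(-647/94) = (-85864 + (-2 + 443 + 25 - 149*1/443)) + 647/94 = (-85864 + (-2 + 443 + 25 - 149/443)) + 647/94 = (-85864 + 206289/443) + 647/94 = -37831463/443 + 647/94 = -3555870901/41642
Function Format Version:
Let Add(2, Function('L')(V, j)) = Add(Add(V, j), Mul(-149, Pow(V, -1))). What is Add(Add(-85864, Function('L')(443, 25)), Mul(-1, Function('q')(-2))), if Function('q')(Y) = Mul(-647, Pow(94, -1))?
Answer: Rational(-3555870901, 41642) ≈ -85392.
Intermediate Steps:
Function('q')(Y) = Rational(-647, 94) (Function('q')(Y) = Mul(-647, Rational(1, 94)) = Rational(-647, 94))
Function('L')(V, j) = Add(-2, V, j, Mul(-149, Pow(V, -1))) (Function('L')(V, j) = Add(-2, Add(Add(V, j), Mul(-149, Pow(V, -1)))) = Add(-2, Add(V, j, Mul(-149, Pow(V, -1)))) = Add(-2, V, j, Mul(-149, Pow(V, -1))))
Add(Add(-85864, Function('L')(443, 25)), Mul(-1, Function('q')(-2))) = Add(Add(-85864, Add(-2, 443, 25, Mul(-149, Pow(443, -1)))), Mul(-1, Rational(-647, 94))) = Add(Add(-85864, Add(-2, 443, 25, Mul(-149, Rational(1, 443)))), Rational(647, 94)) = Add(Add(-85864, Add(-2, 443, 25, Rational(-149, 443))), Rational(647, 94)) = Add(Add(-85864, Rational(206289, 443)), Rational(647, 94)) = Add(Rational(-37831463, 443), Rational(647, 94)) = Rational(-3555870901, 41642)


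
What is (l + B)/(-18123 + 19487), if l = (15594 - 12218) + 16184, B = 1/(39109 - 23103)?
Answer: 313077361/21832184 ≈ 14.340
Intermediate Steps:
B = 1/16006 ≈ 6.2477e-5
l = 19560 (l = 3376 + 16184 = 19560)
(l + B)/(-18123 + 19487) = (19560 + 1/16006)/(-18123 + 19487) = (313077361/16006)/1364 = (313077361/16006)*(1/1364) = 313077361/21832184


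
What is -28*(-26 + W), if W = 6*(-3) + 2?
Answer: 1176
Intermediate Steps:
W = -16 (W = -18 + 2 = -16)
-28*(-26 + W) = -28*(-26 - 16) = -28*(-42) = 1176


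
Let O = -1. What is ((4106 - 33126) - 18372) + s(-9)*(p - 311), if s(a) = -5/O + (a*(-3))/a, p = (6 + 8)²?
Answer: -47622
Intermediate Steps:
p = 196 (p = 14² = 196)
s(a) = 2 (s(a) = -5/(-1) + (a*(-3))/a = -5*(-1) + (-3*a)/a = 5 - 3 = 2)
((4106 - 33126) - 18372) + s(-9)*(p - 311) = ((4106 - 33126) - 18372) + 2*(196 - 311) = (-29020 - 18372) + 2*(-115) = -47392 - 230 = -47622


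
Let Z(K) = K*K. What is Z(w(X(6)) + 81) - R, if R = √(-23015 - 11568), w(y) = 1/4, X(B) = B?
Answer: 105625/16 - I*√34583 ≈ 6601.6 - 185.97*I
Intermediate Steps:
w(y) = ¼
Z(K) = K²
R = I*√34583 (R = √(-34583) = I*√34583 ≈ 185.97*I)
Z(w(X(6)) + 81) - R = (¼ + 81)² - I*√34583 = (325/4)² - I*√34583 = 105625/16 - I*√34583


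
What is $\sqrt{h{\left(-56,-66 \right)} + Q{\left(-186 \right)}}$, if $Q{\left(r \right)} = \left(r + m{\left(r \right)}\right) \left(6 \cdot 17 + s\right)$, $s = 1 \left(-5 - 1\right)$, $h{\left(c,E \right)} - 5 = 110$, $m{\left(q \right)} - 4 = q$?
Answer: $i \sqrt{35213} \approx 187.65 i$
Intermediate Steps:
$m{\left(q \right)} = 4 + q$
$h{\left(c,E \right)} = 115$ ($h{\left(c,E \right)} = 5 + 110 = 115$)
$s = -6$ ($s = 1 \left(-6\right) = -6$)
$Q{\left(r \right)} = 384 + 192 r$ ($Q{\left(r \right)} = \left(r + \left(4 + r\right)\right) \left(6 \cdot 17 - 6\right) = \left(4 + 2 r\right) \left(102 - 6\right) = \left(4 + 2 r\right) 96 = 384 + 192 r$)
$\sqrt{h{\left(-56,-66 \right)} + Q{\left(-186 \right)}} = \sqrt{115 + \left(384 + 192 \left(-186\right)\right)} = \sqrt{115 + \left(384 - 35712\right)} = \sqrt{115 - 35328} = \sqrt{-35213} = i \sqrt{35213}$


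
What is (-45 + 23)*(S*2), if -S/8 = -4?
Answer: -1408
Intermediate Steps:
S = 32 (S = -8*(-4) = 32)
(-45 + 23)*(S*2) = (-45 + 23)*(32*2) = -22*64 = -1408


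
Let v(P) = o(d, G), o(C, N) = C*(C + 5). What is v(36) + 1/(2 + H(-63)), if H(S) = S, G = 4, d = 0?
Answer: -1/61 ≈ -0.016393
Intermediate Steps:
o(C, N) = C*(5 + C)
v(P) = 0 (v(P) = 0*(5 + 0) = 0*5 = 0)
v(36) + 1/(2 + H(-63)) = 0 + 1/(2 - 63) = 0 + 1/(-61) = 0 - 1/61 = -1/61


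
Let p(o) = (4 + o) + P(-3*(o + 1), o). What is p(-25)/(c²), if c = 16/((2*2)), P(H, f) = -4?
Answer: -25/16 ≈ -1.5625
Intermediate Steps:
c = 4 (c = 16/4 = 16*(¼) = 4)
p(o) = o (p(o) = (4 + o) - 4 = o)
p(-25)/(c²) = -25/(4²) = -25/16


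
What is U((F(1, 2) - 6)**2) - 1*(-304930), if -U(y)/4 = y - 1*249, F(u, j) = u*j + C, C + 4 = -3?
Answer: 305442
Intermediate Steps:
C = -7 (C = -4 - 3 = -7)
F(u, j) = -7 + j*u (F(u, j) = u*j - 7 = j*u - 7 = -7 + j*u)
U(y) = 996 - 4*y (U(y) = -4*(y - 1*249) = -4*(y - 249) = -4*(-249 + y) = 996 - 4*y)
U((F(1, 2) - 6)**2) - 1*(-304930) = (996 - 4*((-7 + 2*1) - 6)**2) - 1*(-304930) = (996 - 4*((-7 + 2) - 6)**2) + 304930 = (996 - 4*(-5 - 6)**2) + 304930 = (996 - 4*(-11)**2) + 304930 = (996 - 4*121) + 304930 = (996 - 484) + 304930 = 512 + 304930 = 305442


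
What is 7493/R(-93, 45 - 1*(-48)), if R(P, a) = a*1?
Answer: 7493/93 ≈ 80.570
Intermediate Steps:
R(P, a) = a
7493/R(-93, 45 - 1*(-48)) = 7493/(45 - 1*(-48)) = 7493/(45 + 48) = 7493/93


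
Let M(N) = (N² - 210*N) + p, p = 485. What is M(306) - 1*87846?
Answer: -57985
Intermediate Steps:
M(N) = 485 + N² - 210*N (M(N) = (N² - 210*N) + 485 = 485 + N² - 210*N)
M(306) - 1*87846 = (485 + 306² - 210*306) - 1*87846 = (485 + 93636 - 64260) - 87846 = 29861 - 87846 = -57985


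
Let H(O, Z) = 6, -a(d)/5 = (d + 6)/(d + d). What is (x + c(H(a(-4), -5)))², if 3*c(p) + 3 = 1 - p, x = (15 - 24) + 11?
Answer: 4/9 ≈ 0.44444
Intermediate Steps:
x = 2 (x = -9 + 11 = 2)
a(d) = -5*(6 + d)/(2*d) (a(d) = -5*(d + 6)/(d + d) = -5*(6 + d)/(2*d))
c(p) = -⅔ - p/3 (c(p) = -1 + (1 - p)/3 = -1 + (⅓ - p/3) = -⅔ - p/3)
(x + c(H(a(-4), -5)))² = (2 + (-⅔ - ⅓*6))² = (2 + (-⅔ - 2))² = (2 - 8/3)² = (-⅔)² = 4/9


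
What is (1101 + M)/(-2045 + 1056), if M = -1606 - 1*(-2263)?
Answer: -1758/989 ≈ -1.7776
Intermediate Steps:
M = 657 (M = -1606 + 2263 = 657)
(1101 + M)/(-2045 + 1056) = (1101 + 657)/(-2045 + 1056) = 1758/(-989) = 1758*(-1/989) = -1758/989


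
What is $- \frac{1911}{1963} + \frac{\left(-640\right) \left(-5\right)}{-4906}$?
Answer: $- \frac{602191}{370403} \approx -1.6258$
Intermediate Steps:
$- \frac{1911}{1963} + \frac{\left(-640\right) \left(-5\right)}{-4906} = \left(-1911\right) \frac{1}{1963} + 3200 \left(- \frac{1}{4906}\right) = - \frac{147}{151} - \frac{1600}{2453} = - \frac{602191}{370403}$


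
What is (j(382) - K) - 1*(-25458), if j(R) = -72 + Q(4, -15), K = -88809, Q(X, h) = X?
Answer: 114199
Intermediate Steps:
j(R) = -68 (j(R) = -72 + 4 = -68)
(j(382) - K) - 1*(-25458) = (-68 - 1*(-88809)) - 1*(-25458) = (-68 + 88809) + 25458 = 88741 + 25458 = 114199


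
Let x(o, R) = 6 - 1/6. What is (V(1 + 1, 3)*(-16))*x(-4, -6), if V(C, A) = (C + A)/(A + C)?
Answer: -280/3 ≈ -93.333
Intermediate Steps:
V(C, A) = 1 (V(C, A) = (A + C)/(A + C) = 1)
x(o, R) = 35/6 (x(o, R) = 6 - 1/6 = 35/6)
(V(1 + 1, 3)*(-16))*x(-4, -6) = (1*(-16))*(35/6) = -16*35/6 = -280/3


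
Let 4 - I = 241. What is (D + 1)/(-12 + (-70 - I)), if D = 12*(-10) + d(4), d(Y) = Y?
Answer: -23/31 ≈ -0.74194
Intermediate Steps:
I = -237 (I = 4 - 1*241 = 4 - 241 = -237)
D = -116 (D = 12*(-10) + 4 = -120 + 4 = -116)
(D + 1)/(-12 + (-70 - I)) = (-116 + 1)/(-12 + (-70 - 1*(-237))) = -115/(-12 + (-70 + 237)) = -115/(-12 + 167) = -115/155 = -115*1/155 = -23/31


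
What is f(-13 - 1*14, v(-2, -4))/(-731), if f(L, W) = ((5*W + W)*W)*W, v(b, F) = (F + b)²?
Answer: -279936/731 ≈ -382.95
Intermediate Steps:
f(L, W) = 6*W³ (f(L, W) = ((6*W)*W)*W = (6*W²)*W = 6*W³)
f(-13 - 1*14, v(-2, -4))/(-731) = (6*((-4 - 2)²)³)/(-731) = (6*((-6)²)³)*(-1/731) = (6*36³)*(-1/731) = (6*46656)*(-1/731) = 279936*(-1/731) = -279936/731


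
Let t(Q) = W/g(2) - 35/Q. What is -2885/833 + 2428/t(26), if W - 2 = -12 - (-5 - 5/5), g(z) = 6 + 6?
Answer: -158134807/109123 ≈ -1449.1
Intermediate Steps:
g(z) = 12
W = -4 (W = 2 + (-12 - (-5 - 5/5)) = 2 + (-12 - (-5 - 5*⅕)) = 2 + (-12 - (-5 - 1)) = 2 + (-12 - 1*(-6)) = 2 + (-12 + 6) = 2 - 6 = -4)
t(Q) = -⅓ - 35/Q (t(Q) = -4/12 - 35/Q = -4*1/12 - 35/Q = -⅓ - 35/Q)
-2885/833 + 2428/t(26) = -2885/833 + 2428/(((⅓)*(-105 - 1*26)/26)) = -2885*1/833 + 2428/(((⅓)*(1/26)*(-105 - 26))) = -2885/833 + 2428/(((⅓)*(1/26)*(-131))) = -2885/833 + 2428/(-131/78) = -2885/833 + 2428*(-78/131) = -2885/833 - 189384/131 = -158134807/109123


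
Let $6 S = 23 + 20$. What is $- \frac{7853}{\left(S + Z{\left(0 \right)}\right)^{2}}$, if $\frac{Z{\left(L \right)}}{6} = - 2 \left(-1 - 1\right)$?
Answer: $- \frac{282708}{34969} \approx -8.0845$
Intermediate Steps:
$S = \frac{43}{6}$ ($S = \frac{23 + 20}{6} = \frac{1}{6} \cdot 43 = \frac{43}{6} \approx 7.1667$)
$Z{\left(L \right)} = 24$ ($Z{\left(L \right)} = 6 \left(- 2 \left(-1 - 1\right)\right) = 6 \left(\left(-2\right) \left(-2\right)\right) = 6 \cdot 4 = 24$)
$- \frac{7853}{\left(S + Z{\left(0 \right)}\right)^{2}} = - \frac{7853}{\left(\frac{43}{6} + 24\right)^{2}} = - \frac{7853}{\left(\frac{187}{6}\right)^{2}} = - \frac{7853}{\frac{34969}{36}} = \left(-7853\right) \frac{36}{34969} = - \frac{282708}{34969}$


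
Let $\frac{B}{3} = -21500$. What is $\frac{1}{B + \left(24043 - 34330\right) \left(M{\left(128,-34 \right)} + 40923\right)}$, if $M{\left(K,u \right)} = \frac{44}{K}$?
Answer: $- \frac{32}{13473373989} \approx -2.3751 \cdot 10^{-9}$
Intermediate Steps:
$B = -64500$ ($B = 3 \left(-21500\right) = -64500$)
$\frac{1}{B + \left(24043 - 34330\right) \left(M{\left(128,-34 \right)} + 40923\right)} = \frac{1}{-64500 + \left(24043 - 34330\right) \left(\frac{44}{128} + 40923\right)} = \frac{1}{-64500 - 10287 \left(44 \cdot \frac{1}{128} + 40923\right)} = \frac{1}{-64500 - 10287 \left(\frac{11}{32} + 40923\right)} = \frac{1}{-64500 - \frac{13471309989}{32}} = \frac{1}{- \frac{13473373989}{32}} = - \frac{32}{13473373989}$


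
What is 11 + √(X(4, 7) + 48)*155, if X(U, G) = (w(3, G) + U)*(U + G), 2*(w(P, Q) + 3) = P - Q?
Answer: 11 + 155*√37 ≈ 953.83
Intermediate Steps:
w(P, Q) = -3 + P/2 - Q/2 (w(P, Q) = -3 + (P - Q)/2 = -3 + (P/2 - Q/2) = -3 + P/2 - Q/2)
X(U, G) = (G + U)*(-3/2 + U - G/2) (X(U, G) = ((-3 + (½)*3 - G/2) + U)*(U + G) = ((-3 + 3/2 - G/2) + U)*(G + U) = ((-3/2 - G/2) + U)*(G + U) = (-3/2 + U - G/2)*(G + U) = (G + U)*(-3/2 + U - G/2))
11 + √(X(4, 7) + 48)*155 = 11 + √((4² - 3/2*7 - 3/2*4 - ½*7² + (½)*7*4) + 48)*155 = 11 + √((16 - 21/2 - 6 - ½*49 + 14) + 48)*155 = 11 + √((16 - 21/2 - 6 - 49/2 + 14) + 48)*155 = 11 + √(-11 + 48)*155 = 11 + √37*155 = 11 + 155*√37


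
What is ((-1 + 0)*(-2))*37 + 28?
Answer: 102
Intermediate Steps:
((-1 + 0)*(-2))*37 + 28 = -1*(-2)*37 + 28 = 2*37 + 28 = 74 + 28 = 102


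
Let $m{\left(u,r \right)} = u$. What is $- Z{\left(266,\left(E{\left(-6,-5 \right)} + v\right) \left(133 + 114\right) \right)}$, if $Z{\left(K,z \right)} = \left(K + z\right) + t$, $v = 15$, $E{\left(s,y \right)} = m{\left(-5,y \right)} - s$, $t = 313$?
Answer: $-4531$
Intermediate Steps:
$E{\left(s,y \right)} = -5 - s$
$Z{\left(K,z \right)} = 313 + K + z$ ($Z{\left(K,z \right)} = \left(K + z\right) + 313 = 313 + K + z$)
$- Z{\left(266,\left(E{\left(-6,-5 \right)} + v\right) \left(133 + 114\right) \right)} = - (313 + 266 + \left(\left(-5 - -6\right) + 15\right) \left(133 + 114\right)) = - (313 + 266 + \left(\left(-5 + 6\right) + 15\right) 247) = - (313 + 266 + \left(1 + 15\right) 247) = - (313 + 266 + 16 \cdot 247) = - (313 + 266 + 3952) = \left(-1\right) 4531 = -4531$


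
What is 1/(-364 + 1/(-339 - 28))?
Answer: -367/133589 ≈ -0.0027472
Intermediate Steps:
1/(-364 + 1/(-339 - 28)) = 1/(-364 + 1/(-367)) = 1/(-364 - 1/367) = 1/(-133589/367) = -367/133589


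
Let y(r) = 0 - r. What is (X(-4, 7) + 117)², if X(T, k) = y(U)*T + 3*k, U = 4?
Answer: 23716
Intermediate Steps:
y(r) = -r
X(T, k) = -4*T + 3*k (X(T, k) = (-1*4)*T + 3*k = -4*T + 3*k)
(X(-4, 7) + 117)² = ((-4*(-4) + 3*7) + 117)² = ((16 + 21) + 117)² = (37 + 117)² = 154² = 23716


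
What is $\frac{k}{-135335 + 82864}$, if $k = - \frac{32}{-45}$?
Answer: $- \frac{32}{2361195} \approx -1.3552 \cdot 10^{-5}$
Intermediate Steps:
$k = \frac{32}{45}$ ($k = \left(-32\right) \left(- \frac{1}{45}\right) = \frac{32}{45} \approx 0.71111$)
$\frac{k}{-135335 + 82864} = \frac{32}{45 \left(-135335 + 82864\right)} = \frac{32}{45 \left(-52471\right)} = \frac{32}{45} \left(- \frac{1}{52471}\right) = - \frac{32}{2361195}$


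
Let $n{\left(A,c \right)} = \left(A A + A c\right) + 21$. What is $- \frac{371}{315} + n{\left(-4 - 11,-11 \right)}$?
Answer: $\frac{18442}{45} \approx 409.82$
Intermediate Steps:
$n{\left(A,c \right)} = 21 + A^{2} + A c$ ($n{\left(A,c \right)} = \left(A^{2} + A c\right) + 21 = 21 + A^{2} + A c$)
$- \frac{371}{315} + n{\left(-4 - 11,-11 \right)} = - \frac{371}{315} + \left(21 + \left(-4 - 11\right)^{2} + \left(-4 - 11\right) \left(-11\right)\right) = \left(-371\right) \frac{1}{315} + \left(21 + \left(-4 - 11\right)^{2} + \left(-4 - 11\right) \left(-11\right)\right) = - \frac{53}{45} + \left(21 + \left(-15\right)^{2} - -165\right) = - \frac{53}{45} + \left(21 + 225 + 165\right) = - \frac{53}{45} + 411 = \frac{18442}{45}$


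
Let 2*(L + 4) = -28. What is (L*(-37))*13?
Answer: 8658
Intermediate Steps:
L = -18 (L = -4 + (½)*(-28) = -4 - 14 = -18)
(L*(-37))*13 = -18*(-37)*13 = 666*13 = 8658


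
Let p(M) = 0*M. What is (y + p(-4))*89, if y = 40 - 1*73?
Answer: -2937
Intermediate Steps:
p(M) = 0
y = -33 (y = 40 - 73 = -33)
(y + p(-4))*89 = (-33 + 0)*89 = -33*89 = -2937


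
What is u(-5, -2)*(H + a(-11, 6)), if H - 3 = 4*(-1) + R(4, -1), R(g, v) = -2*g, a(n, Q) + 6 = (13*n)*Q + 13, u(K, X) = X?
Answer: 1720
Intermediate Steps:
a(n, Q) = 7 + 13*Q*n (a(n, Q) = -6 + ((13*n)*Q + 13) = -6 + (13*Q*n + 13) = -6 + (13 + 13*Q*n) = 7 + 13*Q*n)
H = -9 (H = 3 + (4*(-1) - 2*4) = 3 + (-4 - 8) = 3 - 12 = -9)
u(-5, -2)*(H + a(-11, 6)) = -2*(-9 + (7 + 13*6*(-11))) = -2*(-9 + (7 - 858)) = -2*(-9 - 851) = -2*(-860) = 1720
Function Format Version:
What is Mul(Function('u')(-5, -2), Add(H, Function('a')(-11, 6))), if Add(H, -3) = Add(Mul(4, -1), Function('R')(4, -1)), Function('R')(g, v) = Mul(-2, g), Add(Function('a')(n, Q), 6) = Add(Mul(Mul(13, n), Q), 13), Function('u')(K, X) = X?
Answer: 1720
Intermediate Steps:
Function('a')(n, Q) = Add(7, Mul(13, Q, n)) (Function('a')(n, Q) = Add(-6, Add(Mul(Mul(13, n), Q), 13)) = Add(-6, Add(Mul(13, Q, n), 13)) = Add(-6, Add(13, Mul(13, Q, n))) = Add(7, Mul(13, Q, n)))
H = -9 (H = Add(3, Add(Mul(4, -1), Mul(-2, 4))) = Add(3, Add(-4, -8)) = Add(3, -12) = -9)
Mul(Function('u')(-5, -2), Add(H, Function('a')(-11, 6))) = Mul(-2, Add(-9, Add(7, Mul(13, 6, -11)))) = Mul(-2, Add(-9, Add(7, -858))) = Mul(-2, Add(-9, -851)) = Mul(-2, -860) = 1720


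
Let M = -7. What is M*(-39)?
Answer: 273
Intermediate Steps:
M*(-39) = -7*(-39) = 273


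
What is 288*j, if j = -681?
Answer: -196128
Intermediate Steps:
288*j = 288*(-681) = -196128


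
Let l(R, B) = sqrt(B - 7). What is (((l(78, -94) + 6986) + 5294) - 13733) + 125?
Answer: -1328 + I*sqrt(101) ≈ -1328.0 + 10.05*I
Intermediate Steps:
l(R, B) = sqrt(-7 + B)
(((l(78, -94) + 6986) + 5294) - 13733) + 125 = (((sqrt(-7 - 94) + 6986) + 5294) - 13733) + 125 = (((sqrt(-101) + 6986) + 5294) - 13733) + 125 = (((I*sqrt(101) + 6986) + 5294) - 13733) + 125 = (((6986 + I*sqrt(101)) + 5294) - 13733) + 125 = ((12280 + I*sqrt(101)) - 13733) + 125 = (-1453 + I*sqrt(101)) + 125 = -1328 + I*sqrt(101)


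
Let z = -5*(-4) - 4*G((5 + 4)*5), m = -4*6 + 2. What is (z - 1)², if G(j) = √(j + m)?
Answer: 729 - 152*√23 ≈ 0.033608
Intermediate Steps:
m = -22 (m = -24 + 2 = -22)
G(j) = √(-22 + j) (G(j) = √(j - 22) = √(-22 + j))
z = 20 - 4*√23 (z = -5*(-4) - 4*√(-22 + (5 + 4)*5) = 20 - 4*√(-22 + 9*5) = 20 - 4*√(-22 + 45) = 20 - 4*√23 ≈ 0.81667)
(z - 1)² = ((20 - 4*√23) - 1)² = (19 - 4*√23)²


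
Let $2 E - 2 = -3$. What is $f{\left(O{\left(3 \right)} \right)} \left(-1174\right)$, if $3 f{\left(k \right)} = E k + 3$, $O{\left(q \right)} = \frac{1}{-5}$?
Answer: $- \frac{18197}{15} \approx -1213.1$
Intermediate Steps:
$E = - \frac{1}{2}$ ($E = 1 + \frac{1}{2} \left(-3\right) = 1 - \frac{3}{2} = - \frac{1}{2} \approx -0.5$)
$O{\left(q \right)} = - \frac{1}{5}$
$f{\left(k \right)} = 1 - \frac{k}{6}$ ($f{\left(k \right)} = \frac{- \frac{k}{2} + 3}{3} = \frac{3 - \frac{k}{2}}{3} = 1 - \frac{k}{6}$)
$f{\left(O{\left(3 \right)} \right)} \left(-1174\right) = \left(1 - - \frac{1}{30}\right) \left(-1174\right) = \left(1 + \frac{1}{30}\right) \left(-1174\right) = \frac{31}{30} \left(-1174\right) = - \frac{18197}{15}$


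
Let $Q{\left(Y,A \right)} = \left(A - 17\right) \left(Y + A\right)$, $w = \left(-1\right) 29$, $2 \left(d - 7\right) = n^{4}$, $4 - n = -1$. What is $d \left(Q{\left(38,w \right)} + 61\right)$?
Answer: $- \frac{225567}{2} \approx -1.1278 \cdot 10^{5}$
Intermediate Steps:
$n = 5$ ($n = 4 - -1 = 4 + 1 = 5$)
$d = \frac{639}{2}$ ($d = 7 + \frac{5^{4}}{2} = 7 + \frac{1}{2} \cdot 625 = 7 + \frac{625}{2} = \frac{639}{2} \approx 319.5$)
$w = -29$
$Q{\left(Y,A \right)} = \left(-17 + A\right) \left(A + Y\right)$
$d \left(Q{\left(38,w \right)} + 61\right) = \frac{639 \left(\left(\left(-29\right)^{2} - -493 - 646 - 1102\right) + 61\right)}{2} = \frac{639 \left(\left(841 + 493 - 646 - 1102\right) + 61\right)}{2} = \frac{639 \left(-414 + 61\right)}{2} = \frac{639}{2} \left(-353\right) = - \frac{225567}{2}$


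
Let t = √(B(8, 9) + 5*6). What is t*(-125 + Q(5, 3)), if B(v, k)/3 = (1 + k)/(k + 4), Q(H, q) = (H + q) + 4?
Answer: -226*√1365/13 ≈ -642.29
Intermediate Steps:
Q(H, q) = 4 + H + q
B(v, k) = 3*(1 + k)/(4 + k) (B(v, k) = 3*((1 + k)/(k + 4)) = 3*((1 + k)/(4 + k)) = 3*(1 + k)/(4 + k))
t = 2*√1365/13 (t = √(3*(1 + 9)/(4 + 9) + 5*6) = √(3*10/13 + 30) = √(3*(1/13)*10 + 30) = √(30/13 + 30) = √(420/13) = 2*√1365/13 ≈ 5.6840)
t*(-125 + Q(5, 3)) = (2*√1365/13)*(-125 + (4 + 5 + 3)) = (2*√1365/13)*(-125 + 12) = (2*√1365/13)*(-113) = -226*√1365/13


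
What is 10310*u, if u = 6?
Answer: 61860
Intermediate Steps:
10310*u = 10310*6 = 61860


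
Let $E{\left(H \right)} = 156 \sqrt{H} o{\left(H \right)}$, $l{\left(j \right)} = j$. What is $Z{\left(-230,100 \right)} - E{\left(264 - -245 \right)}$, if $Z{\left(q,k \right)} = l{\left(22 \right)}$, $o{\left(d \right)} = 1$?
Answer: $22 - 156 \sqrt{509} \approx -3497.5$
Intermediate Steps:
$Z{\left(q,k \right)} = 22$
$E{\left(H \right)} = 156 \sqrt{H}$ ($E{\left(H \right)} = 156 \sqrt{H} 1 = 156 \sqrt{H}$)
$Z{\left(-230,100 \right)} - E{\left(264 - -245 \right)} = 22 - 156 \sqrt{264 - -245} = 22 - 156 \sqrt{264 + 245} = 22 - 156 \sqrt{509}$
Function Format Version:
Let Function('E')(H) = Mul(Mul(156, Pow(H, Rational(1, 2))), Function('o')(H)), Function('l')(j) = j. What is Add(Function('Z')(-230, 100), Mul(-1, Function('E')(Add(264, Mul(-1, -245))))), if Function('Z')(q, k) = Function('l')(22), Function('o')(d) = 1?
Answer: Add(22, Mul(-156, Pow(509, Rational(1, 2)))) ≈ -3497.5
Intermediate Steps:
Function('Z')(q, k) = 22
Function('E')(H) = Mul(156, Pow(H, Rational(1, 2))) (Function('E')(H) = Mul(Mul(156, Pow(H, Rational(1, 2))), 1) = Mul(156, Pow(H, Rational(1, 2))))
Add(Function('Z')(-230, 100), Mul(-1, Function('E')(Add(264, Mul(-1, -245))))) = Add(22, Mul(-1, Mul(156, Pow(Add(264, Mul(-1, -245)), Rational(1, 2))))) = Add(22, Mul(-1, Mul(156, Pow(Add(264, 245), Rational(1, 2))))) = Add(22, Mul(-1, Mul(156, Pow(509, Rational(1, 2))))) = Add(22, Mul(-156, Pow(509, Rational(1, 2))))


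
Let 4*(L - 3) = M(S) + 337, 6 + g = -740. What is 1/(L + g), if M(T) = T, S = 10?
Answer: -4/2625 ≈ -0.0015238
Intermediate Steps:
g = -746 (g = -6 - 740 = -746)
L = 359/4 (L = 3 + (10 + 337)/4 = 3 + (¼)*347 = 3 + 347/4 = 359/4 ≈ 89.750)
1/(L + g) = 1/(359/4 - 746) = 1/(-2625/4) = -4/2625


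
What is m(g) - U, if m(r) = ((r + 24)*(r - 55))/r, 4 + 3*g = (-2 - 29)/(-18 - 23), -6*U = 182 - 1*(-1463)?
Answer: 15953703/10906 ≈ 1462.8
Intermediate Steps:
U = -1645/6 (U = -(182 - 1*(-1463))/6 = -(182 + 1463)/6 = -⅙*1645 = -1645/6 ≈ -274.17)
g = -133/123 (g = -4/3 + ((-2 - 29)/(-18 - 23))/3 = -4/3 + (-31/(-41))/3 = -4/3 + (-31*(-1/41))/3 = -4/3 + (⅓)*(31/41) = -4/3 + 31/123 = -133/123 ≈ -1.0813)
m(r) = (-55 + r)*(24 + r)/r (m(r) = ((24 + r)*(-55 + r))/r = ((-55 + r)*(24 + r))/r = (-55 + r)*(24 + r)/r)
m(g) - U = (-31 - 133/123 - 1320/(-133/123)) - 1*(-1645/6) = (-31 - 133/123 - 1320*(-123/133)) + 1645/6 = (-31 - 133/123 + 162360/133) + 1645/6 = 19445462/16359 + 1645/6 = 15953703/10906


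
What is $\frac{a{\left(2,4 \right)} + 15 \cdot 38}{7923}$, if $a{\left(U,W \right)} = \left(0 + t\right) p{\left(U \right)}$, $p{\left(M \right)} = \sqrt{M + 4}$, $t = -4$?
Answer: $\frac{10}{139} - \frac{4 \sqrt{6}}{7923} \approx 0.070706$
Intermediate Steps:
$p{\left(M \right)} = \sqrt{4 + M}$
$a{\left(U,W \right)} = - 4 \sqrt{4 + U}$ ($a{\left(U,W \right)} = \left(0 - 4\right) \sqrt{4 + U} = - 4 \sqrt{4 + U}$)
$\frac{a{\left(2,4 \right)} + 15 \cdot 38}{7923} = \frac{- 4 \sqrt{4 + 2} + 15 \cdot 38}{7923} = \left(- 4 \sqrt{6} + 570\right) \frac{1}{7923} = \left(570 - 4 \sqrt{6}\right) \frac{1}{7923} = \frac{10}{139} - \frac{4 \sqrt{6}}{7923}$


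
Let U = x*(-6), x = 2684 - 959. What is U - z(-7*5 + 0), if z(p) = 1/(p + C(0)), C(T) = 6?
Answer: -300149/29 ≈ -10350.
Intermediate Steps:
x = 1725
U = -10350 (U = 1725*(-6) = -10350)
z(p) = 1/(6 + p) (z(p) = 1/(p + 6) = 1/(6 + p))
U - z(-7*5 + 0) = -10350 - 1/(6 + (-7*5 + 0)) = -10350 - 1/(6 + (-35 + 0)) = -10350 - 1/(6 - 35) = -10350 - 1/(-29) = -10350 - 1*(-1/29) = -10350 + 1/29 = -300149/29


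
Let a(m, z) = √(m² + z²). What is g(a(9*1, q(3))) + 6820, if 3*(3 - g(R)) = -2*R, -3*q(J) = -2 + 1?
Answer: 6823 + 2*√730/9 ≈ 6829.0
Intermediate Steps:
q(J) = ⅓ (q(J) = -(-2 + 1)/3 = -⅓*(-1) = ⅓)
g(R) = 3 + 2*R/3 (g(R) = 3 - (-2)*R/3 = 3 + 2*R/3)
g(a(9*1, q(3))) + 6820 = (3 + 2*√((9*1)² + (⅓)²)/3) + 6820 = (3 + 2*√(9² + ⅑)/3) + 6820 = (3 + 2*√(81 + ⅑)/3) + 6820 = (3 + 2*√(730/9)/3) + 6820 = (3 + 2*(√730/3)/3) + 6820 = (3 + 2*√730/9) + 6820 = 6823 + 2*√730/9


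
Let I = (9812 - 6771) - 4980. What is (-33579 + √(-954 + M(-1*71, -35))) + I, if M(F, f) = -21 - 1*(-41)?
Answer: -35518 + I*√934 ≈ -35518.0 + 30.561*I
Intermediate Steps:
I = -1939 (I = 3041 - 4980 = -1939)
M(F, f) = 20 (M(F, f) = -21 + 41 = 20)
(-33579 + √(-954 + M(-1*71, -35))) + I = (-33579 + √(-954 + 20)) - 1939 = (-33579 + √(-934)) - 1939 = (-33579 + I*√934) - 1939 = -35518 + I*√934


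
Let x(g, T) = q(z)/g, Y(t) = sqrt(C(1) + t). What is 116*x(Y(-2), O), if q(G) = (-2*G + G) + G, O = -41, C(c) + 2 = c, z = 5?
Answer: 0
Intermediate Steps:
C(c) = -2 + c
Y(t) = sqrt(-1 + t) (Y(t) = sqrt((-2 + 1) + t) = sqrt(-1 + t))
q(G) = 0 (q(G) = -G + G = 0)
x(g, T) = 0 (x(g, T) = 0/g = 0)
116*x(Y(-2), O) = 116*0 = 0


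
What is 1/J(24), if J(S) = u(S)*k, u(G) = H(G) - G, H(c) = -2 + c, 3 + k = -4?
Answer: 1/14 ≈ 0.071429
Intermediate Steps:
k = -7 (k = -3 - 4 = -7)
u(G) = -2 (u(G) = (-2 + G) - G = -2)
J(S) = 14 (J(S) = -2*(-7) = 14)
1/J(24) = 1/14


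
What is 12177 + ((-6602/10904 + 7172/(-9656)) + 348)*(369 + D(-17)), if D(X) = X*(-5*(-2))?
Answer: 534083212981/6580564 ≈ 81161.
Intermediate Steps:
D(X) = 10*X (D(X) = X*(-1*(-10)) = X*10 = 10*X)
12177 + ((-6602/10904 + 7172/(-9656)) + 348)*(369 + D(-17)) = 12177 + ((-6602/10904 + 7172/(-9656)) + 348)*(369 + 10*(-17)) = 12177 + ((-6602*1/10904 + 7172*(-1/9656)) + 348)*(369 - 170) = 12177 + ((-3301/5452 - 1793/2414) + 348)*199 = 12177 + (-8872025/6580564 + 348)*199 = 12177 + (2281164247/6580564)*199 = 12177 + 453951685153/6580564 = 534083212981/6580564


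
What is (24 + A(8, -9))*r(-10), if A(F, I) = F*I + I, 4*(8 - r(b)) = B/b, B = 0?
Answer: -456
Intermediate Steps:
r(b) = 8 (r(b) = 8 - 0/b = 8 - ¼*0 = 8 + 0 = 8)
A(F, I) = I + F*I
(24 + A(8, -9))*r(-10) = (24 - 9*(1 + 8))*8 = (24 - 9*9)*8 = (24 - 81)*8 = -57*8 = -456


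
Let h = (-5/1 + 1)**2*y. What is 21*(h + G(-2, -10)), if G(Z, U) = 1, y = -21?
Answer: -7035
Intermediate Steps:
h = -336 (h = (-5/1 + 1)**2*(-21) = (-5*1 + 1)**2*(-21) = (-5 + 1)**2*(-21) = (-4)**2*(-21) = 16*(-21) = -336)
21*(h + G(-2, -10)) = 21*(-336 + 1) = 21*(-335) = -7035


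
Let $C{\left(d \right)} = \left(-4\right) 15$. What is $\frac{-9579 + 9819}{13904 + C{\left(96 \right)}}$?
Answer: $\frac{60}{3461} \approx 0.017336$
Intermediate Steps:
$C{\left(d \right)} = -60$
$\frac{-9579 + 9819}{13904 + C{\left(96 \right)}} = \frac{-9579 + 9819}{13904 - 60} = \frac{240}{13844} = 240 \cdot \frac{1}{13844} = \frac{60}{3461}$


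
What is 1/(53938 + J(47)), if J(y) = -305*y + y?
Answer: 1/39650 ≈ 2.5221e-5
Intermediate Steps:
J(y) = -304*y
1/(53938 + J(47)) = 1/(53938 - 304*47) = 1/(53938 - 14288) = 1/39650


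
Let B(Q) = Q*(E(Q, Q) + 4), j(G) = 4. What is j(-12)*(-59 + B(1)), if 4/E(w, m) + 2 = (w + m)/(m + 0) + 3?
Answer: -644/3 ≈ -214.67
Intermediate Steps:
E(w, m) = 4/(1 + (m + w)/m) (E(w, m) = 4/(-2 + ((w + m)/(m + 0) + 3)) = 4/(-2 + ((m + w)/m + 3)) = 4/(-2 + (3 + (m + w)/m)) = 4/(1 + (m + w)/m))
B(Q) = 16*Q/3 (B(Q) = Q*(4*Q/(Q + 2*Q) + 4) = Q*(4*Q/((3*Q)) + 4) = Q*(4*Q*(1/(3*Q)) + 4) = Q*(4/3 + 4) = Q*(16/3) = 16*Q/3)
j(-12)*(-59 + B(1)) = 4*(-59 + (16/3)*1) = 4*(-59 + 16/3) = 4*(-161/3) = -644/3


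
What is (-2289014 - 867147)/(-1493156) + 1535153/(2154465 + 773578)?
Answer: 11533598035791/4372024973708 ≈ 2.6380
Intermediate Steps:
(-2289014 - 867147)/(-1493156) + 1535153/(2154465 + 773578) = -3156161*(-1/1493156) + 1535153/2928043 = 3156161/1493156 + 1535153*(1/2928043) = 3156161/1493156 + 1535153/2928043 = 11533598035791/4372024973708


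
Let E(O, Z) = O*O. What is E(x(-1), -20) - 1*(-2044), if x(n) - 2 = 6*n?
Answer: 2060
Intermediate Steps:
x(n) = 2 + 6*n
E(O, Z) = O²
E(x(-1), -20) - 1*(-2044) = (2 + 6*(-1))² - 1*(-2044) = (2 - 6)² + 2044 = (-4)² + 2044 = 16 + 2044 = 2060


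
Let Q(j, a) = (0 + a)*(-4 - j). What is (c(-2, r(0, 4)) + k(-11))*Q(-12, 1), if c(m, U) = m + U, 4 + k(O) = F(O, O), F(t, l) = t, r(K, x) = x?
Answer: -104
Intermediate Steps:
Q(j, a) = a*(-4 - j)
k(O) = -4 + O
c(m, U) = U + m
(c(-2, r(0, 4)) + k(-11))*Q(-12, 1) = ((4 - 2) + (-4 - 11))*(-1*1*(4 - 12)) = (2 - 15)*(-1*1*(-8)) = -13*8 = -104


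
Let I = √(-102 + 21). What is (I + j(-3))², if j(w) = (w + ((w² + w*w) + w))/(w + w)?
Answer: (-2 + 9*I)² ≈ -77.0 - 36.0*I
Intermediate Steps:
I = 9*I (I = √(-81) = 9*I ≈ 9.0*I)
j(w) = (2*w + 2*w²)/(2*w) (j(w) = (w + ((w² + w²) + w))/((2*w)) = (w + (2*w² + w))*(1/(2*w)) = (w + (w + 2*w²))*(1/(2*w)) = (2*w + 2*w²)*(1/(2*w)) = (2*w + 2*w²)/(2*w))
(I + j(-3))² = (9*I + (1 - 3))² = (9*I - 2)² = (-2 + 9*I)²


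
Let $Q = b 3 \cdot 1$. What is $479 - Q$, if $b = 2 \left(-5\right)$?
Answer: $509$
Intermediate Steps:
$b = -10$
$Q = -30$ ($Q = \left(-10\right) 3 \cdot 1 = \left(-30\right) 1 = -30$)
$479 - Q = 479 - -30 = 479 + 30 = 509$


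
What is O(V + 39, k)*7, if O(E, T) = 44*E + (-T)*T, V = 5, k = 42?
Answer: 1204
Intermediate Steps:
O(E, T) = -T² + 44*E (O(E, T) = 44*E - T² = -T² + 44*E)
O(V + 39, k)*7 = (-1*42² + 44*(5 + 39))*7 = (-1*1764 + 44*44)*7 = (-1764 + 1936)*7 = 172*7 = 1204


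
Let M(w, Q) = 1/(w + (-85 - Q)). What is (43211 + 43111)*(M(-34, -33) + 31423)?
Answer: 116637293697/43 ≈ 2.7125e+9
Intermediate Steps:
M(w, Q) = 1/(-85 + w - Q)
(43211 + 43111)*(M(-34, -33) + 31423) = (43211 + 43111)*(1/(-85 - 34 - 1*(-33)) + 31423) = 86322*(1/(-85 - 34 + 33) + 31423) = 86322*(1/(-86) + 31423) = 86322*(-1/86 + 31423) = 86322*(2702377/86) = 116637293697/43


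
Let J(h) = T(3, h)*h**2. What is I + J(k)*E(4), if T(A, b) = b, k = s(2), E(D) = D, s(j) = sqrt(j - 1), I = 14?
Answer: 18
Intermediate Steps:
s(j) = sqrt(-1 + j)
k = 1 (k = sqrt(-1 + 2) = sqrt(1) = 1)
J(h) = h**3 (J(h) = h*h**2 = h**3)
I + J(k)*E(4) = 14 + 1**3*4 = 14 + 1*4 = 14 + 4 = 18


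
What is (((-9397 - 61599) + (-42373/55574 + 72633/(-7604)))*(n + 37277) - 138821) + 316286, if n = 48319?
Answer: -321041767789966620/52823087 ≈ -6.0777e+9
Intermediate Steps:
(((-9397 - 61599) + (-42373/55574 + 72633/(-7604)))*(n + 37277) - 138821) + 316286 = (((-9397 - 61599) + (-42373/55574 + 72633/(-7604)))*(48319 + 37277) - 138821) + 316286 = ((-70996 + (-42373*1/55574 + 72633*(-1/7604)))*85596 - 138821) + 316286 = ((-70996 + (-42373/55574 - 72633/7604))*85596 - 138821) + 316286 = ((-70996 - 2179355317/211292348)*85596 - 138821) + 316286 = (-15003090893925/211292348*85596 - 138821) + 316286 = (-321051142039101075/52823087 - 138821) + 316286 = -321058474992861502/52823087 + 316286 = -321041767789966620/52823087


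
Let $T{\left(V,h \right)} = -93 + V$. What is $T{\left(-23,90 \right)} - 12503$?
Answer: $-12619$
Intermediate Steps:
$T{\left(-23,90 \right)} - 12503 = \left(-93 - 23\right) - 12503 = -116 - 12503 = -12619$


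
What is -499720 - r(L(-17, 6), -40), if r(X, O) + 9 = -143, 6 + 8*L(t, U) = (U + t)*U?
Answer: -499568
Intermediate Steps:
L(t, U) = -¾ + U*(U + t)/8 (L(t, U) = -¾ + ((U + t)*U)/8 = -¾ + (U*(U + t))/8 = -¾ + U*(U + t)/8)
r(X, O) = -152 (r(X, O) = -9 - 143 = -152)
-499720 - r(L(-17, 6), -40) = -499720 - 1*(-152) = -499720 + 152 = -499568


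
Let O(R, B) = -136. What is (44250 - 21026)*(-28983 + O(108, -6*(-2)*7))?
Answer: -676259656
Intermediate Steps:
(44250 - 21026)*(-28983 + O(108, -6*(-2)*7)) = (44250 - 21026)*(-28983 - 136) = 23224*(-29119) = -676259656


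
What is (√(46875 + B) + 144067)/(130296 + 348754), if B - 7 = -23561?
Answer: 13097/43550 + √23321/479050 ≈ 0.30105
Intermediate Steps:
B = -23554 (B = 7 - 23561 = -23554)
(√(46875 + B) + 144067)/(130296 + 348754) = (√(46875 - 23554) + 144067)/(130296 + 348754) = (√23321 + 144067)/479050 = (144067 + √23321)*(1/479050) = 13097/43550 + √23321/479050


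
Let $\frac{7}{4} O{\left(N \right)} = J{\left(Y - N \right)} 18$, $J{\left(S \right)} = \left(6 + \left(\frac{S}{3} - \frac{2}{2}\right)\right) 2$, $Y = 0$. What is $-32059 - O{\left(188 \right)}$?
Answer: $- \frac{216109}{7} \approx -30873.0$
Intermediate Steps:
$J{\left(S \right)} = 10 + \frac{2 S}{3}$ ($J{\left(S \right)} = \left(6 + \left(S \frac{1}{3} - 1\right)\right) 2 = \left(6 + \left(\frac{S}{3} - 1\right)\right) 2 = \left(6 + \left(-1 + \frac{S}{3}\right)\right) 2 = \left(5 + \frac{S}{3}\right) 2 = 10 + \frac{2 S}{3}$)
$O{\left(N \right)} = \frac{720}{7} - \frac{48 N}{7}$ ($O{\left(N \right)} = \frac{4 \left(10 + \frac{2 \left(0 - N\right)}{3}\right) 18}{7} = \frac{4 \left(10 + \frac{2 \left(- N\right)}{3}\right) 18}{7} = \frac{4 \left(10 - \frac{2 N}{3}\right) 18}{7} = \frac{4 \left(180 - 12 N\right)}{7} = \frac{720}{7} - \frac{48 N}{7}$)
$-32059 - O{\left(188 \right)} = -32059 - \left(\frac{720}{7} - \frac{9024}{7}\right) = -32059 - - \frac{8304}{7} = -32059 + \frac{8304}{7} = - \frac{216109}{7}$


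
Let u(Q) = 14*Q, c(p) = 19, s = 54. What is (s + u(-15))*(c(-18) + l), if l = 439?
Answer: -71448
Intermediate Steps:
(s + u(-15))*(c(-18) + l) = (54 + 14*(-15))*(19 + 439) = (54 - 210)*458 = -156*458 = -71448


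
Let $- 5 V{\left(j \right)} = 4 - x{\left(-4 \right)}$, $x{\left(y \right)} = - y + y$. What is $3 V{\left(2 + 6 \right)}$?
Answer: $- \frac{12}{5} \approx -2.4$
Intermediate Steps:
$x{\left(y \right)} = 0$
$V{\left(j \right)} = - \frac{4}{5}$ ($V{\left(j \right)} = - \frac{4 - 0}{5} = - \frac{4 + 0}{5} = \left(- \frac{1}{5}\right) 4 = - \frac{4}{5}$)
$3 V{\left(2 + 6 \right)} = 3 \left(- \frac{4}{5}\right) = - \frac{12}{5}$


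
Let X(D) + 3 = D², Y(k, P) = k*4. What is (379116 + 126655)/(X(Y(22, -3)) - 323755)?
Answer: -505771/316014 ≈ -1.6005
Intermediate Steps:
Y(k, P) = 4*k
X(D) = -3 + D²
(379116 + 126655)/(X(Y(22, -3)) - 323755) = (379116 + 126655)/((-3 + (4*22)²) - 323755) = 505771/((-3 + 88²) - 323755) = 505771/((-3 + 7744) - 323755) = 505771/(7741 - 323755) = 505771/(-316014) = 505771*(-1/316014) = -505771/316014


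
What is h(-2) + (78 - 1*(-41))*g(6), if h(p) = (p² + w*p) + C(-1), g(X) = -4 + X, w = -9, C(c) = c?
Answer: 259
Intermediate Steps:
h(p) = -1 + p² - 9*p (h(p) = (p² - 9*p) - 1 = -1 + p² - 9*p)
h(-2) + (78 - 1*(-41))*g(6) = (-1 + (-2)² - 9*(-2)) + (78 - 1*(-41))*(-4 + 6) = (-1 + 4 + 18) + (78 + 41)*2 = 21 + 119*2 = 21 + 238 = 259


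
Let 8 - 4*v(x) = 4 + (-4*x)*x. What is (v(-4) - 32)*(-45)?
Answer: 675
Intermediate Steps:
v(x) = 1 + x**2 (v(x) = 2 - (4 + (-4*x)*x)/4 = 2 - (4 - 4*x**2)/4 = 2 + (-1 + x**2) = 1 + x**2)
(v(-4) - 32)*(-45) = ((1 + (-4)**2) - 32)*(-45) = ((1 + 16) - 32)*(-45) = (17 - 32)*(-45) = -15*(-45) = 675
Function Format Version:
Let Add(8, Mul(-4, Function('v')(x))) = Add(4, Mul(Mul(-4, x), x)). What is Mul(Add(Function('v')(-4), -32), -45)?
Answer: 675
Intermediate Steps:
Function('v')(x) = Add(1, Pow(x, 2)) (Function('v')(x) = Add(2, Mul(Rational(-1, 4), Add(4, Mul(Mul(-4, x), x)))) = Add(2, Mul(Rational(-1, 4), Add(4, Mul(-4, Pow(x, 2))))) = Add(2, Add(-1, Pow(x, 2))) = Add(1, Pow(x, 2)))
Mul(Add(Function('v')(-4), -32), -45) = Mul(Add(Add(1, Pow(-4, 2)), -32), -45) = Mul(Add(Add(1, 16), -32), -45) = Mul(Add(17, -32), -45) = Mul(-15, -45) = 675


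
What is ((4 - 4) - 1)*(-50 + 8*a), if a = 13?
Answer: -54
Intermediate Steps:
((4 - 4) - 1)*(-50 + 8*a) = ((4 - 4) - 1)*(-50 + 8*13) = (0 - 1)*(-50 + 104) = -1*54 = -54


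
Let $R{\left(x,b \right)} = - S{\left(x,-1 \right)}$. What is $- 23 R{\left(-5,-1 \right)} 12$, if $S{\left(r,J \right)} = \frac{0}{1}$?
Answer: $0$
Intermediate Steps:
$S{\left(r,J \right)} = 0$ ($S{\left(r,J \right)} = 0 \cdot 1 = 0$)
$R{\left(x,b \right)} = 0$ ($R{\left(x,b \right)} = \left(-1\right) 0 = 0$)
$- 23 R{\left(-5,-1 \right)} 12 = \left(-23\right) 0 \cdot 12 = 0 \cdot 12 = 0$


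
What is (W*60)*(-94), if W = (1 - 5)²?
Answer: -90240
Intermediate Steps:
W = 16 (W = (-4)² = 16)
(W*60)*(-94) = (16*60)*(-94) = 960*(-94) = -90240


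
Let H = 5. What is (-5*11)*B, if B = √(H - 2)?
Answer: -55*√3 ≈ -95.263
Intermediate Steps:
B = √3 (B = √(5 - 2) = √3 ≈ 1.7320)
(-5*11)*B = (-5*11)*√3 = -55*√3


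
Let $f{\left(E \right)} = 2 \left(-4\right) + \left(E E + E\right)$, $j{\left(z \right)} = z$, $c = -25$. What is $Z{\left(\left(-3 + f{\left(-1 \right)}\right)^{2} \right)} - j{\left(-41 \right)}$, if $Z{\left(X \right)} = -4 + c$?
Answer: $12$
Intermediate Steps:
$f{\left(E \right)} = -8 + E + E^{2}$ ($f{\left(E \right)} = -8 + \left(E^{2} + E\right) = -8 + \left(E + E^{2}\right) = -8 + E + E^{2}$)
$Z{\left(X \right)} = -29$ ($Z{\left(X \right)} = -4 - 25 = -29$)
$Z{\left(\left(-3 + f{\left(-1 \right)}\right)^{2} \right)} - j{\left(-41 \right)} = -29 - -41 = -29 + 41 = 12$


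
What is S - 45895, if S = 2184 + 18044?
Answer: -25667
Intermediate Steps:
S = 20228
S - 45895 = 20228 - 45895 = -25667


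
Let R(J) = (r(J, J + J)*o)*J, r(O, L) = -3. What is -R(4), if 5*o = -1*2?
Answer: -24/5 ≈ -4.8000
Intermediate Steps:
o = -⅖ (o = (-1*2)/5 = (⅕)*(-2) = -⅖ ≈ -0.40000)
R(J) = 6*J/5 (R(J) = (-3*(-⅖))*J = 6*J/5)
-R(4) = -6*4/5 = -1*24/5 = -24/5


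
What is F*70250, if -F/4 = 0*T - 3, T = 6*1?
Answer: 843000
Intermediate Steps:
T = 6
F = 12 (F = -4*(0*6 - 3) = -4*(0 - 3) = -4*(-3) = 12)
F*70250 = 12*70250 = 843000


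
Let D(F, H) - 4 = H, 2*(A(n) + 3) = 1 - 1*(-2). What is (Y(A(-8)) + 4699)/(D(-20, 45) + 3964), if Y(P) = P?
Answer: 9395/8026 ≈ 1.1706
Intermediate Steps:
A(n) = -3/2 (A(n) = -3 + (1 - 1*(-2))/2 = -3 + (1 + 2)/2 = -3 + (1/2)*3 = -3 + 3/2 = -3/2)
D(F, H) = 4 + H
(Y(A(-8)) + 4699)/(D(-20, 45) + 3964) = (-3/2 + 4699)/((4 + 45) + 3964) = 9395/(2*(49 + 3964)) = (9395/2)/4013 = (9395/2)*(1/4013) = 9395/8026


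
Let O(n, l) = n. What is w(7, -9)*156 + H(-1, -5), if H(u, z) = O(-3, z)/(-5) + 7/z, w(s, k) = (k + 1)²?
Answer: 49916/5 ≈ 9983.2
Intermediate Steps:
w(s, k) = (1 + k)²
H(u, z) = ⅗ + 7/z (H(u, z) = -3/(-5) + 7/z = -3*(-⅕) + 7/z = ⅗ + 7/z)
w(7, -9)*156 + H(-1, -5) = (1 - 9)²*156 + (⅗ + 7/(-5)) = (-8)²*156 + (⅗ + 7*(-⅕)) = 64*156 + (⅗ - 7/5) = 9984 - ⅘ = 49916/5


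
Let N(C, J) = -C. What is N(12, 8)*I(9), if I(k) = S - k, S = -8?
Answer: 204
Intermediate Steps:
I(k) = -8 - k
N(12, 8)*I(9) = (-1*12)*(-8 - 1*9) = -12*(-8 - 9) = -12*(-17) = 204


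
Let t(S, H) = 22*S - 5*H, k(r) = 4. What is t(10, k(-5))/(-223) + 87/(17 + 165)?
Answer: -16999/40586 ≈ -0.41884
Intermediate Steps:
t(S, H) = -5*H + 22*S
t(10, k(-5))/(-223) + 87/(17 + 165) = (-5*4 + 22*10)/(-223) + 87/(17 + 165) = (-20 + 220)*(-1/223) + 87/182 = 200*(-1/223) + 87*(1/182) = -200/223 + 87/182 = -16999/40586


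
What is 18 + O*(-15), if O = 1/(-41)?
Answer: 753/41 ≈ 18.366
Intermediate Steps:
O = -1/41 ≈ -0.024390
18 + O*(-15) = 18 - 1/41*(-15) = 18 + 15/41 = 753/41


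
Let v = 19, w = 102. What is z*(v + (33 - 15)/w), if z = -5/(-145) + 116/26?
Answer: 552570/6409 ≈ 86.218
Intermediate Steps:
z = 1695/377 (z = -5*(-1/145) + 116*(1/26) = 1/29 + 58/13 = 1695/377 ≈ 4.4960)
z*(v + (33 - 15)/w) = 1695*(19 + (33 - 15)/102)/377 = 1695*(19 + 18*(1/102))/377 = 1695*(19 + 3/17)/377 = (1695/377)*(326/17) = 552570/6409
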